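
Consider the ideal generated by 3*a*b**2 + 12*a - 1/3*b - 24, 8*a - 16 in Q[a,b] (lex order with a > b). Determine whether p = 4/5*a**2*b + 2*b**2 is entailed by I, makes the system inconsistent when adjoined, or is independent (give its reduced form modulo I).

4/5*a**2*b + 2*b**2 is independent of I; its normal form modulo I is 149/45*b.

First compute the reduced Gröbner basis of I by Buchberger's algorithm.
f_1 = 3*a*b**2 + 12*a - 1/3*b - 24, LT = a*b**2.
f_2 = 8*a - 16, LT = a.

S(f_1,f_2): lcm = a*b**2. S = 4*a + 2*b**2 - 1/9*b - 8.
  leading term a: subtract (1/2)·f_2 from 4*a + 2*b**2 - 1/9*b - 8 → 2*b**2 - 1/9*b
  leading term b**2: no divisor's leading term divides it; move 2*b**2 to the remainder.
  leading term b: no divisor's leading term divides it; move -1/9*b to the remainder.
  remainder 2*b**2 - 1/9*b ≠ 0; add h_3 = 2*b**2 - 1/9*b to the basis.

S(f_1,h_3): lcm = a*b**2. S = 1/18*a*b + 4*a - 1/9*b - 8.
  leading term a*b: subtract (1/144*b)·f_2 from 1/18*a*b + 4*a - 1/9*b - 8 → 4*a - 8
  leading term a: subtract (1/2)·f_2 from 4*a - 8 → 0
  remainder 0.

S(f_2,h_3): leading monomials are coprime, so the S-polynomial reduces to 0 (Buchberger's first criterion).
Every S-polynomial of the final basis reduces to 0, so we have a Gröbner basis.
Inter-reduce: drop elements whose leading term is divisible by another's, tail-reduce, and make monic.
Reduced Gröbner basis: {a - 2, b**2 - 1/18*b}.
Label its elements g_1 = a - 2, g_2 = b**2 - 1/18*b.

Reduce p = 4/5*a**2*b + 2*b**2 modulo G:
  leading term a**2*b: subtract (4/5*a*b)·g_1 from 4/5*a**2*b + 2*b**2 → 8/5*a*b + 2*b**2
  leading term a*b: subtract (8/5*b)·g_1 from 8/5*a*b + 2*b**2 → 2*b**2 + 16/5*b
  leading term b**2: subtract (2)·g_2 from 2*b**2 + 16/5*b → 149/45*b
  leading term b: no divisor's leading term divides it; move 149/45*b to the remainder.
  normal form = 149/45*b.
The normal form is nonzero, so p ∉ I. Since p minus its normal form lies in I, I + (p) = I + (r) where r = 149/45*b; decide whether this ideal is the whole ring.
Run Buchberger on G together with r (pairs among the g_i already reduce to 0 since G is a Gröbner basis):
g_1 = a - 2, LT = a.
g_2 = b**2 - 1/18*b, LT = b**2.
r = 149/45*b, LT = b.

S(g_1,g_2): leading monomials are coprime, so the S-polynomial reduces to 0 (Buchberger's first criterion).
S(g_1,r): leading monomials are coprime, so the S-polynomial reduces to 0 (Buchberger's first criterion).
S(g_2,r): lcm = b**2. S = -1/18*b.
  leading term b: subtract (-5/298)·r from -1/18*b → 0
  remainder 0.

Every S-polynomial of the final basis reduces to 0, so we have a Gröbner basis.
Inter-reduce: drop elements whose leading term is divisible by another's, tail-reduce, and make monic.
Reduced Gröbner basis: {a - 2, b}.
The reduced Gröbner basis of I + (p) is {a - 2, b} ≠ {1}, a proper ideal, so the enlarged system stays consistent: p is independent of I, with normal form 149/45*b.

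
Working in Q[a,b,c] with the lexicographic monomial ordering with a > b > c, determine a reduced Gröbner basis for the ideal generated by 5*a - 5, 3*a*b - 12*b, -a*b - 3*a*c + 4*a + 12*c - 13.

f_1 = 5*a - 5, LT = a.
f_2 = 3*a*b - 12*b, LT = a*b.
f_3 = -a*b - 3*a*c + 4*a + 12*c - 13, LT = a*b.

S(f_1,f_2): lcm = a*b. S = 3*b.
  reduce S modulo (f_1, f_2, f_3):
  remainder 3*b ≠ 0; add g_4 = 3*b to the basis.

S(f_1,f_3): lcm = a*b. S = -3*a*c + 4*a - b + 12*c - 13.
  reduce S modulo (f_1, f_2, f_3, g_4):
  remainder 9*c - 9 ≠ 0; add g_5 = 9*c - 9 to the basis.

The other S-polynomials (S(f_2,f_3), S(f_1,g_4), S(f_2,g_4), S(f_3,g_4), S(f_1,g_5), S(f_2,g_5), S(f_3,g_5), S(g_4,g_5)) all reduce to 0 modulo the current basis, so we have a Gröbner basis.
Inter-reduce: drop elements whose leading term is divisible by another's, tail-reduce, and make monic.

G = {a - 1, b, c - 1}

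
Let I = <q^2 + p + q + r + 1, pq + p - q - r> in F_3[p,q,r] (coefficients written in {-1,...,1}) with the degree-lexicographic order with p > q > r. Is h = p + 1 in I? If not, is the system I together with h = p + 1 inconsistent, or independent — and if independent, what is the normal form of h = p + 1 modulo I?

First compute the reduced Gröbner basis of I by Buchberger's algorithm.
f_1 = q^2 + p + q + r + 1, LT = q^2.
f_2 = pq + p - q - r, LT = pq.

S(f_1,f_2): lcm = pq^2. S = p^2 + pr + q^2 + qr + p.
  leading term p^2: no divisor's leading term divides it; move p^2 to the remainder.
  leading term pr: no divisor's leading term divides it; move pr to the remainder.
  leading term q^2: subtract (1)·f_1 from q^2 + qr + p → qr - q - r - 1
  leading term qr: no divisor's leading term divides it; move qr to the remainder.
  leading term q: no divisor's leading term divides it; move -q to the remainder.
  leading term r: no divisor's leading term divides it; move -r to the remainder.
  leading term 1: no divisor's leading term divides it; move -1 to the remainder.
  remainder p^2 + pr + qr - q - r - 1 ≠ 0; add k_3 = p^2 + pr + qr - q - r - 1 to the basis.

The other S-polynomials (S(f_1,k_3), S(f_2,k_3)) all reduce to 0 modulo the current basis, so we have a Gröbner basis.
Inter-reduce: drop elements whose leading term is divisible by another's, tail-reduce, and make monic.
Reduced Gröbner basis: {p^2 + pr + qr - q - r - 1, pq + p - q - r, q^2 + p + q + r + 1}.
Label its elements g_1 = p^2 + pr + qr - q - r - 1, g_2 = pq + p - q - r, g_3 = q^2 + p + q + r + 1.

Reduce h = p + 1 modulo G:
  leading term p: no divisor's leading term divides it; move p to the remainder.
  leading term 1: no divisor's leading term divides it; move 1 to the remainder.
  normal form = p + 1.
The normal form is nonzero, so h ∉ I. Since h minus its normal form lies in I, I + (h) = I + (n) where n = p + 1; decide whether this ideal is the whole ring.
Run Buchberger on G together with n (pairs among the g_i already reduce to 0 since G is a Gröbner basis):
g_1 = p^2 + pr + qr - q - r - 1, LT = p^2.
g_2 = pq + p - q - r, LT = pq.
g_3 = q^2 + p + q + r + 1, LT = q^2.
n = p + 1, LT = p.

S(g_1,n): lcm = p^2. S = pr + qr - p - q - r - 1.
  leading term pr: subtract (r)·n from pr + qr - p - q - r - 1 → qr - p - q + r - 1
  leading term qr: no divisor's leading term divides it; move qr to the remainder.
  leading term p: subtract (-1)·n from -p - q + r - 1 → -q + r
  leading term q: no divisor's leading term divides it; move -q to the remainder.
  leading term r: no divisor's leading term divides it; move r to the remainder.
  remainder qr - q + r ≠ 0; add m_5 = qr - q + r to the basis.

S(g_2,n): lcm = pq. S = p + q - r.
  leading term p: subtract (1)·n from p + q - r → q - r - 1
  leading term q: no divisor's leading term divides it; move q to the remainder.
  leading term r: no divisor's leading term divides it; move -r to the remainder.
  leading term 1: no divisor's leading term divides it; move -1 to the remainder.
  remainder q - r - 1 ≠ 0; add m_6 = q - r - 1 to the basis.

S(g_2,m_5): lcm = pqr. S = pq - qr - r^2.
  leading term pq: subtract (1)·g_2 from pq - qr - r^2 → -qr - r^2 - p + q + r
  leading term qr: subtract (-1)·m_5 from -qr - r^2 - p + q + r → -r^2 - p - r
  leading term r^2: no divisor's leading term divides it; move -r^2 to the remainder.
  leading term p: subtract (-1)·n from -p - r → -r + 1
  leading term r: no divisor's leading term divides it; move -r to the remainder.
  leading term 1: no divisor's leading term divides it; move 1 to the remainder.
  remainder -r^2 - r + 1 ≠ 0; add m_7 = -r^2 - r + 1 to the basis.

The other S-polynomials (S(g_1,g_2), S(g_1,g_3), S(g_2,g_3), S(g_3,n), S(g_1,m_5), S(g_3,m_5), S(n,m_5), S(g_1,m_6), S(g_2,m_6), S(g_3,m_6), S(n,m_6), S(m_5,m_6), S(g_1,m_7), S(g_2,m_7), S(g_3,m_7), S(n,m_7), S(m_5,m_7), S(m_6,m_7)) all reduce to 0 modulo the current basis, so we have a Gröbner basis.
Inter-reduce: drop elements whose leading term is divisible by another's, tail-reduce, and make monic.
Reduced Gröbner basis: {r^2 + r - 1, p + 1, q - r - 1}.
The reduced Gröbner basis of I + (h) is {r^2 + r - 1, p + 1, q - r - 1} ≠ {1}, a proper ideal, so the enlarged system stays consistent: h is independent of I, with normal form p + 1.

p + 1 is independent of I; its normal form modulo I is p + 1.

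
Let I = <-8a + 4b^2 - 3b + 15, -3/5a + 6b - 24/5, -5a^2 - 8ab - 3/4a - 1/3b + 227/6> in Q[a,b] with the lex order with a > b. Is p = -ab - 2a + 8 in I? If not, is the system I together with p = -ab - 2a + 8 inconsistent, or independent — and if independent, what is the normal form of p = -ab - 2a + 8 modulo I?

Adjoining -ab - 2a + 8 makes the ideal the whole ring: the system is inconsistent.

First compute the reduced Gröbner basis of I by Buchberger's algorithm.
f_1 = -8a + 4b^2 - 3b + 15, LT = a.
f_2 = -3/5a + 6b - 24/5, LT = a.
f_3 = -5a^2 - 8ab - 3/4a - 1/3b + 227/6, LT = a^2.

S(f_1,f_2): lcm = a. S = -1/2b^2 + 83/8b - 79/8.
  leading term b^2: no divisor's leading term divides it; move -1/2b^2 to the remainder.
  leading term b: no divisor's leading term divides it; move 83/8b to the remainder.
  leading term 1: no divisor's leading term divides it; move -79/8 to the remainder.
  remainder -1/2b^2 + 83/8b - 79/8 ≠ 0; add h_4 = -1/2b^2 + 83/8b - 79/8 to the basis.

S(f_1,f_3): lcm = a^2. S = -1/2ab^2 - 49/40ab - 81/40a - 1/15b + 227/30.
  leading term ab^2: subtract (1/16b^2)·f_1 from -1/2ab^2 - 49/40ab - 81/40a - 1/15b + 227/30 → -49/40ab - 81/40a - 1/4b^4 + 3/16b^3 - 15/16b^2 - 1/15b + 227/30
  leading term ab: subtract (49/320b)·f_1 from -49/40ab - 81/40a - 1/4b^4 + 3/16b^3 - 15/16b^2 - 1/15b + 227/30 → -81/40a - 1/4b^4 - 17/40b^3 - 153/320b^2 - 2269/960b + 227/30
  leading term a: subtract (81/320)·f_1 from -81/40a - 1/4b^4 - 17/40b^3 - 153/320b^2 - 2269/960b + 227/30 → -1/4b^4 - 17/40b^3 - 477/320b^2 - 77/48b + 3619/960
  leading term b^4: subtract (1/2b^2)·h_4 from -1/4b^4 - 17/40b^3 - 477/320b^2 - 77/48b + 3619/960 → -449/80b^3 + 1103/320b^2 - 77/48b + 3619/960
  leading term b^3: subtract (449/40b)·h_4 from -449/80b^3 + 1103/320b^2 - 77/48b + 3619/960 → -9041/80b^2 + 104873/960b + 3619/960
  leading term b^2: subtract (9041/40)·h_4 from -9041/80b^2 + 104873/960b + 3619/960 → -67073/30b + 67073/30
  leading term b: no divisor's leading term divides it; move -67073/30b to the remainder.
  leading term 1: no divisor's leading term divides it; move 67073/30 to the remainder.
  remainder -67073/30b + 67073/30 ≠ 0; add h_5 = -67073/30b + 67073/30 to the basis.

The other S-polynomials (S(f_2,f_3), S(f_1,h_4), S(f_2,h_4), S(f_3,h_4), S(f_1,h_5), S(f_2,h_5), S(f_3,h_5), S(h_4,h_5)) all reduce to 0 modulo the current basis, so we have a Gröbner basis.
Inter-reduce: drop elements whose leading term is divisible by another's, tail-reduce, and make monic.
Reduced Gröbner basis: {a - 2, b - 1}.
Label its elements g_1 = a - 2, g_2 = b - 1.

Reduce p = -ab - 2a + 8 modulo G:
  leading term ab: subtract (-b)·g_1 from -ab - 2a + 8 → -2a - 2b + 8
  leading term a: subtract (-2)·g_1 from -2a - 2b + 8 → -2b + 4
  leading term b: subtract (-2)·g_2 from -2b + 4 → 2
  leading term 1: no divisor's leading term divides it; move 2 to the remainder.
  normal form = 2.
The normal form is nonzero, so p ∉ I. Since p minus its normal form lies in I, I + (p) = I + (r) where r = 2; decide whether this ideal is the whole ring.
Here r = 2 is a nonzero constant, hence a unit: 1 ∈ I + (p), the Gröbner basis of I + (p) is {1}, and the enlarged system has no common solution — adjoining p is inconsistent.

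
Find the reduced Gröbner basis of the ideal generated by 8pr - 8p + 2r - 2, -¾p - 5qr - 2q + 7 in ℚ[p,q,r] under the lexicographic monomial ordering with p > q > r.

G = {p + 20/3qr + 8/3q - 28/3, qr² - ⅗qr - ⅖q - 23/16r + 23/16}

f_1 = 8pr - 8p + 2r - 2, LT = pr.
f_2 = -¾p - 5qr - 2q + 7, LT = p.

S(f_1,f_2): lcm = pr. S = -p - 20/3qr² - 8/3qr + 115/12r - ¼.
  reduce S modulo (f_1, f_2):
  remainder -20/3qr² + 4qr + 8/3q + 115/12r - 115/12 ≠ 0; add g_3 = -20/3qr² + 4qr + 8/3q + 115/12r - 115/12 to the basis.

The other S-polynomials (S(f_1,g_3), S(f_2,g_3)) all reduce to 0 modulo the current basis, so we have a Gröbner basis.
Inter-reduce: drop elements whose leading term is divisible by another's, tail-reduce, and make monic.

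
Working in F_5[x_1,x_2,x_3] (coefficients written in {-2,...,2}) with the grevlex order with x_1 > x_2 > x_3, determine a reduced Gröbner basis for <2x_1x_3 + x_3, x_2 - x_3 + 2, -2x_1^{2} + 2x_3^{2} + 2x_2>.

G = {x_3^{3} + x_3^{2} - x_3, x_1^{2} - x_3^{2} - x_3 + 2, x_1x_3 - 2x_3, x_2 - x_3 + 2}

This is the nonlinear analogue of row-reducing a linear system.

f_1 = 2x_1x_3 + x_3, LT = x_1x_3.
f_2 = x_2 - x_3 + 2, LT = x_2.
f_3 = -2x_1^{2} + 2x_3^{2} + 2x_2, LT = x_1^{2}.

S(f_1,f_3): lcm = x_1^{2}x_3. S = x_3^{3} - 2x_1x_3 + x_2x_3.
  leading term x_3^{3}: no divisor's leading term divides it; move x_3^{3} to the remainder.
  leading term x_1x_3: subtract (-1)·f_1 from -2x_1x_3 + x_2x_3 → x_2x_3 + x_3
  leading term x_2x_3: subtract (x_3)·f_2 from x_2x_3 + x_3 → x_3^{2} - x_3
  leading term x_3^{2}: no divisor's leading term divides it; move x_3^{2} to the remainder.
  leading term x_3: no divisor's leading term divides it; move -x_3 to the remainder.
  remainder x_3^{3} + x_3^{2} - x_3 ≠ 0; add g_4 = x_3^{3} + x_3^{2} - x_3 to the basis.

The other S-polynomials (S(f_1,f_2), S(f_2,f_3), S(f_1,g_4), S(f_2,g_4), S(f_3,g_4)) all reduce to 0 modulo the current basis, so we have a Gröbner basis.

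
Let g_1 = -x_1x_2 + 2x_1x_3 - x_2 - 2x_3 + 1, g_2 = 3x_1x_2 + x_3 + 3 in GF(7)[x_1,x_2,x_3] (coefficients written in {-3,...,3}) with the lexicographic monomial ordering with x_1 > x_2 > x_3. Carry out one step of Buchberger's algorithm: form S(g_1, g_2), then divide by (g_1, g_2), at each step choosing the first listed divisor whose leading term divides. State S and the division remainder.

lcm(LM(g_1), LM(g_2)) = x_1x_2.
S = (lcm/LT(g_1))·g_1 − (lcm/LT(g_2))·g_2 = -2x_1x_3 + x_2 - 3x_3 - 2.
Reduce S modulo (g_1, g_2) in that order:
  leading term x_1x_3: no divisor's leading term divides it; move -2x_1x_3 to the remainder.
  leading term x_2: no divisor's leading term divides it; move x_2 to the remainder.
  leading term x_3: no divisor's leading term divides it; move -3x_3 to the remainder.
  leading term 1: no divisor's leading term divides it; move -2 to the remainder.
The remainder -2x_1x_3 + x_2 - 3x_3 - 2 is nonzero, so it would be added as the next basis element.

S(g_1, g_2) = -2x_1x_3 + x_2 - 3x_3 - 2; remainder on division = -2x_1x_3 + x_2 - 3x_3 - 2.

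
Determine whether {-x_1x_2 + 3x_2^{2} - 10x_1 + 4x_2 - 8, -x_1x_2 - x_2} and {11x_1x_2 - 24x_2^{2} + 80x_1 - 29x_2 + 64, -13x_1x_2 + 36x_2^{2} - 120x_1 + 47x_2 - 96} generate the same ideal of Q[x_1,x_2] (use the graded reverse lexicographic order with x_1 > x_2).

Since reduced Gröbner bases are canonical representatives of ideals under a given ordering, it suffices to compute and compare them.
Buchberger on the first generating set:
f_1 = -x_1x_2 + 3x_2^{2} - 10x_1 + 4x_2 - 8, LT = x_1x_2.
f_2 = -x_1x_2 - x_2, LT = x_1x_2.

S(f_1,f_2): lcm = x_1x_2. S = -3x_2^{2} + 10x_1 - 5x_2 + 8.
  reduce S modulo (f_1, f_2):
  remainder -3x_2^{2} + 10x_1 - 5x_2 + 8 ≠ 0; add g_3 = -3x_2^{2} + 10x_1 - 5x_2 + 8 to the basis.

S(f_1,g_3): lcm = x_1x_2^{2}. S = -3x_2^{3} + \tfrac{10}{3}x_1^{2} + \tfrac{25}{3}x_1x_2 - 4x_2^{2} + \tfrac{8}{3}x_1 + 8x_2.
  reduce S modulo (f_1, f_2, g_3):
  remainder \tfrac{10}{3}x_1^{2} + 6x_1 + \tfrac{8}{3} ≠ 0; add g_4 = \tfrac{10}{3}x_1^{2} + 6x_1 + \tfrac{8}{3} to the basis.

The other S-polynomials (S(f_2,g_3), S(f_1,g_4), S(f_2,g_4), S(g_3,g_4)) all reduce to 0 modulo the current basis, so we have a Gröbner basis.
Inter-reduce: drop elements whose leading term is divisible by another's, tail-reduce, and make monic.
Reduced Gröbner basis: {x_1^{2} + \tfrac{9}{5}x_1 + \tfrac{4}{5}, x_1x_2 + x_2, x_2^{2} - \tfrac{10}{3}x_1 + \tfrac{5}{3}x_2 - \tfrac{8}{3}}.

Buchberger on the second generating set:
h_1 = 11x_1x_2 - 24x_2^{2} + 80x_1 - 29x_2 + 64, LT = x_1x_2.
h_2 = -13x_1x_2 + 36x_2^{2} - 120x_1 + 47x_2 - 96, LT = x_1x_2.

S(h_1,h_2): lcm = x_1x_2. S = \tfrac{84}{143}x_2^{2} - \tfrac{280}{143}x_1 + \tfrac{140}{143}x_2 - \tfrac{224}{143}.
  reduce S modulo (h_1, h_2):
  remainder \tfrac{84}{143}x_2^{2} - \tfrac{280}{143}x_1 + \tfrac{140}{143}x_2 - \tfrac{224}{143} ≠ 0; add k_3 = \tfrac{84}{143}x_2^{2} - \tfrac{280}{143}x_1 + \tfrac{140}{143}x_2 - \tfrac{224}{143} to the basis.

S(h_1,k_3): lcm = x_1x_2^{2}. S = -\tfrac{24}{11}x_2^{3} + \tfrac{10}{3}x_1^{2} + \tfrac{185}{33}x_1x_2 - \tfrac{29}{11}x_2^{2} + \tfrac{8}{3}x_1 + \tfrac{64}{11}x_2.
  reduce S modulo (h_1, h_2, k_3):
  remainder \tfrac{10}{3}x_1^{2} + 6x_1 + \tfrac{8}{3} ≠ 0; add k_4 = \tfrac{10}{3}x_1^{2} + 6x_1 + \tfrac{8}{3} to the basis.

The other S-polynomials (S(h_2,k_3), S(h_1,k_4), S(h_2,k_4), S(k_3,k_4)) all reduce to 0 modulo the current basis, so we have a Gröbner basis.
Inter-reduce: drop elements whose leading term is divisible by another's, tail-reduce, and make monic.
Reduced Gröbner basis: {x_1^{2} + \tfrac{9}{5}x_1 + \tfrac{4}{5}, x_1x_2 + x_2, x_2^{2} - \tfrac{10}{3}x_1 + \tfrac{5}{3}x_2 - \tfrac{8}{3}}.

The two bases agree; hence the ideals are identical.

Yes, the ideals are equal.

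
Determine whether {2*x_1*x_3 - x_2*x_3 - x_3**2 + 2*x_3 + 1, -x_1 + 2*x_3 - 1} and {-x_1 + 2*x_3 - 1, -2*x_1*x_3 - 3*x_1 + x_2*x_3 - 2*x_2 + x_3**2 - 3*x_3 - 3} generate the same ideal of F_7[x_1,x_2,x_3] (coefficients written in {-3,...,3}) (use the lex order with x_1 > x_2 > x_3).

For a fixed monomial order, each ideal has a unique reduced Gröbner basis; comparing bases decides equality.
Buchberger on the first generating set:
f_1 = 2*x_1*x_3 - x_2*x_3 - x_3**2 + 2*x_3 + 1, LT = x_1*x_3.
f_2 = -x_1 + 2*x_3 - 1, LT = x_1.

S(f_1,f_2): lcm = x_1*x_3. S = 3*x_2*x_3 - 2*x_3**2 - 3.
  leading term x_2*x_3: no divisor's leading term divides it; move 3*x_2*x_3 to the remainder.
  leading term x_3**2: no divisor's leading term divides it; move -2*x_3**2 to the remainder.
  leading term 1: no divisor's leading term divides it; move -3 to the remainder.
  remainder 3*x_2*x_3 - 2*x_3**2 - 3 ≠ 0; add g_3 = 3*x_2*x_3 - 2*x_3**2 - 3 to the basis.

The other S-polynomials (S(f_1,g_3), S(f_2,g_3)) all reduce to 0 modulo the current basis, so we have a Gröbner basis.
Inter-reduce: drop elements whose leading term is divisible by another's, tail-reduce, and make monic.
Reduced Gröbner basis: {x_1 - 2*x_3 + 1, x_2*x_3 - 3*x_3**2 - 1}.

Buchberger on the second generating set:
h_1 = -x_1 + 2*x_3 - 1, LT = x_1.
h_2 = -2*x_1*x_3 - 3*x_1 + x_2*x_3 - 2*x_2 + x_3**2 - 3*x_3 - 3, LT = x_1*x_3.

S(h_1,h_2): lcm = x_1*x_3. S = 2*x_1 - 3*x_2*x_3 - x_2 + 2*x_3**2 + 3*x_3 + 2.
  leading term x_1: subtract (-2)·h_1 from 2*x_1 - 3*x_2*x_3 - x_2 + 2*x_3**2 + 3*x_3 + 2 → -3*x_2*x_3 - x_2 + 2*x_3**2
  leading term x_2*x_3: no divisor's leading term divides it; move -3*x_2*x_3 to the remainder.
  leading term x_2: no divisor's leading term divides it; move -x_2 to the remainder.
  leading term x_3**2: no divisor's leading term divides it; move 2*x_3**2 to the remainder.
  remainder -3*x_2*x_3 - x_2 + 2*x_3**2 ≠ 0; add k_3 = -3*x_2*x_3 - x_2 + 2*x_3**2 to the basis.

The other S-polynomials (S(h_1,k_3), S(h_2,k_3)) all reduce to 0 modulo the current basis, so we have a Gröbner basis.
Inter-reduce: drop elements whose leading term is divisible by another's, tail-reduce, and make monic.
Reduced Gröbner basis: {x_1 - 2*x_3 + 1, x_2*x_3 - 2*x_2 - 3*x_3**2}.

The bases are distinct; the ideals are different.

No, the ideals differ.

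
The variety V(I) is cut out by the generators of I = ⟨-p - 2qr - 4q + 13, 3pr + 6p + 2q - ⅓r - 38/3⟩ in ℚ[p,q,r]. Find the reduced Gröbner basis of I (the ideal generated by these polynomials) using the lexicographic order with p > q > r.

G = {p + 2qr + 4q - 13, qr² + 4qr + 11/3q - 58/9r - 98/9}

f_1 = -p - 2qr - 4q + 13, LT = p.
f_2 = 3pr + 6p + 2q - ⅓r - 38/3, LT = pr.

S(f_1,f_2): lcm = pr. S = -2p + 2qr² + 4qr - ⅔q - 116/9r + 38/9.
  leading term p: subtract (2)·f_1 from -2p + 2qr² + 4qr - ⅔q - 116/9r + 38/9 → 2qr² + 8qr + 22/3q - 116/9r - 196/9
  leading term qr²: no divisor's leading term divides it; move 2qr² to the remainder.
  leading term qr: no divisor's leading term divides it; move 8qr to the remainder.
  leading term q: no divisor's leading term divides it; move 22/3q to the remainder.
  leading term r: no divisor's leading term divides it; move -116/9r to the remainder.
  leading term 1: no divisor's leading term divides it; move -196/9 to the remainder.
  remainder 2qr² + 8qr + 22/3q - 116/9r - 196/9 ≠ 0; add g_3 = 2qr² + 8qr + 22/3q - 116/9r - 196/9 to the basis.

S(f_1,g_3): leading monomials are coprime, so the S-polynomial reduces to 0 (Buchberger's first criterion).
S(f_2,g_3): lcm = pqr². S = -2pqr - 11/3pq + 58/9pr + 98/9p + ⅔q²r - 1/9qr² - 38/9qr.
  leading term pqr: subtract (2qr)·f_1 from -2pqr - 11/3pq + 58/9pr + 98/9p + ⅔q²r - 1/9qr² - 38/9qr → -11/3pq + 58/9pr + 98/9p + 4q²r² + 26/3q²r - 1/9qr² - 272/9qr
  leading term pq: subtract (11/3q)·f_1 from -11/3pq + 58/9pr + 98/9p + 4q²r² + 26/3q²r - 1/9qr² - 272/9qr → 58/9pr + 98/9p + 4q²r² + 16q²r + 44/3q² - 1/9qr² - 272/9qr - 143/3q
  leading term pr: subtract (-58/9r)·f_1 from 58/9pr + 98/9p + 4q²r² + 16q²r + 44/3q² - 1/9qr² - 272/9qr - 143/3q → 98/9p + 4q²r² + 16q²r + 44/3q² - 13qr² - 56qr - 143/3q + 754/9r
  leading term p: subtract (-98/9)·f_1 from 98/9p + 4q²r² + 16q²r + 44/3q² - 13qr² - 56qr - 143/3q + 754/9r → 4q²r² + 16q²r + 44/3q² - 13qr² - 700/9qr - 821/9q + 754/9r + 1274/9
  leading term q²r²: subtract (2q)·g_3 from 4q²r² + 16q²r + 44/3q² - 13qr² - 700/9qr - 821/9q + 754/9r + 1274/9 → -13qr² - 52qr - 143/3q + 754/9r + 1274/9
  leading term qr²: subtract (-13/2)·g_3 from -13qr² - 52qr - 143/3q + 754/9r + 1274/9 → 0
  remainder 0.

Every S-polynomial of the final basis reduces to 0, so we have a Gröbner basis.
Inter-reduce: drop elements whose leading term is divisible by another's, tail-reduce, and make monic.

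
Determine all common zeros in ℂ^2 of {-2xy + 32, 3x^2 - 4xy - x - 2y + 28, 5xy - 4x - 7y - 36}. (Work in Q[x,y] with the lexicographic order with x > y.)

{(4, 4)}

Compute a lex Gröbner basis by Buchberger's algorithm.
f_1 = -2xy + 32, LT = xy.
f_2 = 3x^2 - 4xy - x - 2y + 28, LT = x^2.
f_3 = 5xy - 4x - 7y - 36, LT = xy.

S(f_1,f_2): lcm = x^2y. S = 4/3xy^2 + 1/3xy - 16x + 2/3y^2 - 28/3y.
  leading term xy^2: subtract (-2/3y)·f_1 from 4/3xy^2 + 1/3xy - 16x + 2/3y^2 - 28/3y → 1/3xy - 16x + 2/3y^2 + 12y
  leading term xy: subtract (-1/6)·f_1 from 1/3xy - 16x + 2/3y^2 + 12y → -16x + 2/3y^2 + 12y + 16/3
  leading term x: no divisor's leading term divides it; move -16x to the remainder.
  leading term y^2: no divisor's leading term divides it; move 2/3y^2 to the remainder.
  leading term y: no divisor's leading term divides it; move 12y to the remainder.
  leading term 1: no divisor's leading term divides it; move 16/3 to the remainder.
  remainder -16x + 2/3y^2 + 12y + 16/3 ≠ 0; add h_4 = -16x + 2/3y^2 + 12y + 16/3 to the basis.

S(f_1,f_3): lcm = xy. S = 4/5x + 7/5y - 44/5.
  leading term x: subtract (-1/20)·h_4 from 4/5x + 7/5y - 44/5 → 1/30y^2 + 2y - 128/15
  leading term y^2: no divisor's leading term divides it; move 1/30y^2 to the remainder.
  leading term y: no divisor's leading term divides it; move 2y to the remainder.
  leading term 1: no divisor's leading term divides it; move -128/15 to the remainder.
  remainder 1/30y^2 + 2y - 128/15 ≠ 0; add h_5 = 1/30y^2 + 2y - 128/15 to the basis.

S(f_2,f_3): lcm = x^2y. S = 4/5x^2 - 4/3xy^2 + 16/15xy + 36/5x - 2/3y^2 + 28/3y.
  leading term x^2: subtract (4/15)·f_2 from 4/5x^2 - 4/3xy^2 + 16/15xy + 36/5x - 2/3y^2 + 28/3y → -4/3xy^2 + 32/15xy + 112/15x - 2/3y^2 + 148/15y - 112/15
  leading term xy^2: subtract (2/3y)·f_1 from -4/3xy^2 + 32/15xy + 112/15x - 2/3y^2 + 148/15y - 112/15 → 32/15xy + 112/15x - 2/3y^2 - 172/15y - 112/15
  leading term xy: subtract (-16/15)·f_1 from 32/15xy + 112/15x - 2/3y^2 - 172/15y - 112/15 → 112/15x - 2/3y^2 - 172/15y + 80/3
  leading term x: subtract (-7/15)·h_4 from 112/15x - 2/3y^2 - 172/15y + 80/3 → -16/45y^2 - 88/15y + 1312/45
  leading term y^2: subtract (-32/3)·h_5 from -16/45y^2 - 88/15y + 1312/45 → 232/15y - 928/15
  leading term y: no divisor's leading term divides it; move 232/15y to the remainder.
  leading term 1: no divisor's leading term divides it; move -928/15 to the remainder.
  remainder 232/15y - 928/15 ≠ 0; add h_6 = 232/15y - 928/15 to the basis.

The other S-polynomials (S(f_1,h_4), S(f_2,h_4), S(f_3,h_4), S(f_1,h_5), S(f_2,h_5), S(f_3,h_5), S(h_4,h_5), S(f_1,h_6), S(f_2,h_6), S(f_3,h_6), S(h_4,h_6), S(h_5,h_6)) all reduce to 0 modulo the current basis, so we have a Gröbner basis.
Inter-reduce: drop elements whose leading term is divisible by another's, tail-reduce, and make monic.
Reduced Gröbner basis: {x - 4, y - 4}.

From the last basis element, y - 4 = 0, so y takes values in {4}. Each choice, substituted upward through the basis, yields the corresponding point(s) of the solution set.
  y = 4: the earlier basis element becomes x - 4 = 0, giving x = 4 — point (4, 4).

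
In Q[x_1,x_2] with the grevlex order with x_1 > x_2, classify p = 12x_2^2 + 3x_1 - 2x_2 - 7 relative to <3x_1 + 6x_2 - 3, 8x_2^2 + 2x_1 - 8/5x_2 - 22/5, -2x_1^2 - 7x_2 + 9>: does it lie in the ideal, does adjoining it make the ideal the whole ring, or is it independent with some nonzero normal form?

First compute the reduced Gröbner basis of I by Buchberger's algorithm.
f_1 = 3x_1 + 6x_2 - 3, LT = x_1.
f_2 = 8x_2^2 + 2x_1 - 8/5x_2 - 22/5, LT = x_2^2.
f_3 = -2x_1^2 - 7x_2 + 9, LT = x_1^2.

S(f_1,f_3): lcm = x_1^2. S = 2x_1x_2 - x_1 - 7/2x_2 + 9/2.
  reduce S modulo (f_1, f_2, f_3):
  remainder -23/10x_2 + 23/10 ≠ 0; add h_4 = -23/10x_2 + 23/10 to the basis.

The other S-polynomials (S(f_1,f_2), S(f_2,f_3), S(f_1,h_4), S(f_2,h_4), S(f_3,h_4)) all reduce to 0 modulo the current basis, so we have a Gröbner basis.
Inter-reduce: drop elements whose leading term is divisible by another's, tail-reduce, and make monic.
Reduced Gröbner basis: {x_1 + 1, x_2 - 1}.
Label its elements g_1 = x_1 + 1, g_2 = x_2 - 1.

Reduce p = 12x_2^2 + 3x_1 - 2x_2 - 7 modulo G:
  leading term x_2^2: subtract (12x_2)·g_2 from 12x_2^2 + 3x_1 - 2x_2 - 7 → 3x_1 + 10x_2 - 7
  leading term x_1: subtract (3)·g_1 from 3x_1 + 10x_2 - 7 → 10x_2 - 10
  leading term x_2: subtract (10)·g_2 from 10x_2 - 10 → 0
  normal form = 0.
Since the normal form is 0, p ∈ I.

12x_2^2 + 3x_1 - 2x_2 - 7 lies in I (it reduces to 0).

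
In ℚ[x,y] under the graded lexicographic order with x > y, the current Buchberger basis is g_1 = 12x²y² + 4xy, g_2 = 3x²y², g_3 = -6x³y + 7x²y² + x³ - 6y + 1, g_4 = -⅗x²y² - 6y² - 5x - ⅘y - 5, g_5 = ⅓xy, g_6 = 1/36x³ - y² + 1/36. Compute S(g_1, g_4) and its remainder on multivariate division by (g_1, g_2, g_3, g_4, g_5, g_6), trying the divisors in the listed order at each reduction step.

lcm(LM(g_1), LM(g_4)) = x²y².
S = (lcm/LT(g_1))·g_1 − (lcm/LT(g_4))·g_4 = ⅓xy - 10y² - 25/3x - 4/3y - 25/3.
Reduce S modulo (g_1, g_2, g_3, g_4, g_5, g_6) in that order:
  leading term xy: subtract (1)·g_5 from ⅓xy - 10y² - 25/3x - 4/3y - 25/3 → -10y² - 25/3x - 4/3y - 25/3
  leading term y²: no divisor's leading term divides it; move -10y² to the remainder.
  leading term x: no divisor's leading term divides it; move -25/3x to the remainder.
  leading term y: no divisor's leading term divides it; move -4/3y to the remainder.
  leading term 1: no divisor's leading term divides it; move -25/3 to the remainder.
The remainder -10y² - 25/3x - 4/3y - 25/3 is nonzero, so it would be added as the next basis element.

S(g_1, g_4) = ⅓xy - 10y² - 25/3x - 4/3y - 25/3; remainder on division = -10y² - 25/3x - 4/3y - 25/3.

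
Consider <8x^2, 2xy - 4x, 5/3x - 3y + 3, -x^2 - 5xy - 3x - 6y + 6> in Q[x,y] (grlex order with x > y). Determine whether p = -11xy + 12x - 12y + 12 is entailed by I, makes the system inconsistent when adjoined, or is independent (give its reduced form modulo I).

-11xy + 12x - 12y + 12 lies in I (it reduces to 0).

First compute the reduced Gröbner basis of I by Buchberger's algorithm.
f_1 = 8x^2, LT = x^2.
f_2 = 2xy - 4x, LT = xy.
f_3 = 5/3x - 3y + 3, LT = x.
f_4 = -x^2 - 5xy - 3x - 6y + 6, LT = x^2.

S(f_1,f_3): lcm = x^2. S = 9/5xy - 9/5x.
  leading term xy: subtract (9/10)·f_2 from 9/5xy - 9/5x → 9/5x
  leading term x: subtract (27/25)·f_3 from 9/5x → 81/25y - 81/25
  leading term y: no divisor's leading term divides it; move 81/25y to the remainder.
  leading term 1: no divisor's leading term divides it; move -81/25 to the remainder.
  remainder 81/25y - 81/25 ≠ 0; add h_5 = 81/25y - 81/25 to the basis.

The other S-polynomials (S(f_1,f_2), S(f_1,f_4), S(f_2,f_3), S(f_2,f_4), S(f_3,f_4), S(f_1,h_5), S(f_2,h_5), S(f_3,h_5), S(f_4,h_5)) all reduce to 0 modulo the current basis, so we have a Gröbner basis.
Inter-reduce: drop elements whose leading term is divisible by another's, tail-reduce, and make monic.
Reduced Gröbner basis: {x, y - 1}.
Label its elements g_1 = x, g_2 = y - 1.

Reduce p = -11xy + 12x - 12y + 12 modulo G:
  leading term xy: subtract (-11y)·g_1 from -11xy + 12x - 12y + 12 → 12x - 12y + 12
  leading term x: subtract (12)·g_1 from 12x - 12y + 12 → -12y + 12
  leading term y: subtract (-12)·g_2 from -12y + 12 → 0
  normal form = 0.
Since the normal form is 0, p ∈ I.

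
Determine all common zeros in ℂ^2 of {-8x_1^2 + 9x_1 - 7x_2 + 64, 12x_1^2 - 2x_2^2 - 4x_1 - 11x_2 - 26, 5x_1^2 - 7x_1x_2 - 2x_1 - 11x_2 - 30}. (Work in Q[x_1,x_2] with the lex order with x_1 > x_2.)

{(-2, 2)}

Compute a lex Gröbner basis by Buchberger's algorithm.
f_1 = -8x_1^2 + 9x_1 - 7x_2 + 64, LT = x_1^2.
f_2 = 12x_1^2 - 4x_1 - 2x_2^2 - 11x_2 - 26, LT = x_1^2.
f_3 = 5x_1^2 - 7x_1x_2 - 2x_1 - 11x_2 - 30, LT = x_1^2.

S(f_1,f_2): lcm = x_1^2. S = -19/24x_1 + 1/6x_2^2 + 43/24x_2 - 35/6.
  leading term x_1: no divisor's leading term divides it; move -19/24x_1 to the remainder.
  leading term x_2^2: no divisor's leading term divides it; move 1/6x_2^2 to the remainder.
  leading term x_2: no divisor's leading term divides it; move 43/24x_2 to the remainder.
  leading term 1: no divisor's leading term divides it; move -35/6 to the remainder.
  remainder -19/24x_1 + 1/6x_2^2 + 43/24x_2 - 35/6 ≠ 0; add h_4 = -19/24x_1 + 1/6x_2^2 + 43/24x_2 - 35/6 to the basis.

S(f_1,f_3): lcm = x_1^2. S = 7/5x_1x_2 - 29/40x_1 + 123/40x_2 - 2.
  leading term x_1x_2: subtract (-168/95x_2)·h_4 from 7/5x_1x_2 - 29/40x_1 + 123/40x_2 - 2 → -29/40x_1 + 28/95x_2^3 + 301/95x_2^2 - 5503/760x_2 - 2
  leading term x_1: subtract (87/95)·h_4 from -29/40x_1 + 28/95x_2^3 + 301/95x_2^2 - 5503/760x_2 - 2 → 28/95x_2^3 + 573/190x_2^2 - 675/76x_2 + 127/38
  leading term x_2^3: no divisor's leading term divides it; move 28/95x_2^3 to the remainder.
  leading term x_2^2: no divisor's leading term divides it; move 573/190x_2^2 to the remainder.
  leading term x_2: no divisor's leading term divides it; move -675/76x_2 to the remainder.
  leading term 1: no divisor's leading term divides it; move 127/38 to the remainder.
  remainder 28/95x_2^3 + 573/190x_2^2 - 675/76x_2 + 127/38 ≠ 0; add h_5 = 28/95x_2^3 + 573/190x_2^2 - 675/76x_2 + 127/38 to the basis.

S(f_1,h_4): lcm = x_1^2. S = 4/19x_1x_2^2 + 43/19x_1x_2 - 1291/152x_1 + 7/8x_2 - 8.
  leading term x_1x_2^2: subtract (-96/361x_2^2)·h_4 from 4/19x_1x_2^2 + 43/19x_1x_2 - 1291/152x_1 + 7/8x_2 - 8 → 43/19x_1x_2 - 1291/152x_1 + 16/361x_2^4 + 172/361x_2^3 - 560/361x_2^2 + 7/8x_2 - 8
  leading term x_1x_2: subtract (-1032/361x_2)·h_4 from 43/19x_1x_2 - 1291/152x_1 + 16/361x_2^4 + 172/361x_2^3 - 560/361x_2^2 + 7/8x_2 - 8 → -1291/152x_1 + 16/361x_2^4 + 344/361x_2^3 + 1289/361x_2^2 - 45633/2888x_2 - 8
  leading term x_1: subtract (3873/361)·h_4 from -1291/152x_1 + 16/361x_2^4 + 344/361x_2^3 + 1289/361x_2^2 - 45633/2888x_2 - 8 → 16/361x_2^4 + 344/361x_2^3 + 1287/722x_2^2 - 50573/1444x_2 + 39409/722
  leading term x_2^4: subtract (20/133x_2)·h_5 from 16/361x_2^4 + 344/361x_2^3 + 1287/722x_2^2 - 50573/1444x_2 + 39409/722 → 1262/2527x_2^3 + 15759/5054x_2^2 - 359091/10108x_2 + 39409/722
  leading term x_2^3: subtract (3155/1862)·h_5 from 1262/2527x_2^3 + 15759/5054x_2^2 - 359091/10108x_2 + 39409/722 → -140937/70756x_2^2 - 2897649/141512x_2 + 3461397/70756
  leading term x_2^2: no divisor's leading term divides it; move -140937/70756x_2^2 to the remainder.
  leading term x_2: no divisor's leading term divides it; move -2897649/141512x_2 to the remainder.
  leading term 1: no divisor's leading term divides it; move 3461397/70756 to the remainder.
  remainder -140937/70756x_2^2 - 2897649/141512x_2 + 3461397/70756 ≠ 0; add h_6 = -140937/70756x_2^2 - 2897649/141512x_2 + 3461397/70756 to the basis.

S(h_5,h_6): lcm = x_2^3. S = -125757/2630824x_2^2 - 29328637/5261648x_2 + 635/56.
  leading term x_2^2: subtract (105929313/4414052882)·h_6 from -125757/2630824x_2^2 - 29328637/5261648x_2 + 635/56 → -22435062307/4414052882x_2 + 22435062307/2207026441
  leading term x_2: no divisor's leading term divides it; move -22435062307/4414052882x_2 to the remainder.
  leading term 1: no divisor's leading term divides it; move 22435062307/2207026441 to the remainder.
  remainder -22435062307/4414052882x_2 + 22435062307/2207026441 ≠ 0; add h_7 = -22435062307/4414052882x_2 + 22435062307/2207026441 to the basis.

The other S-polynomials (S(f_2,f_3), S(f_2,h_4), S(f_3,h_4), S(f_1,h_5), S(f_2,h_5), S(f_3,h_5), S(h_4,h_5), S(f_1,h_6), S(f_2,h_6), S(f_3,h_6), S(h_4,h_6), S(f_1,h_7), S(f_2,h_7), S(f_3,h_7), S(h_4,h_7), S(h_5,h_7), S(h_6,h_7)) all reduce to 0 modulo the current basis, so we have a Gröbner basis.
Inter-reduce: drop elements whose leading term is divisible by another's, tail-reduce, and make monic.
Reduced Gröbner basis: {x_1 + 2, x_2 - 2}.

A lex Gröbner basis eliminates variables successively. Here x_2 - 2 depends only on x_2, with roots {2}; lifting each root through the earlier basis elements recovers the full solutions.
  x_2 = 2: the earlier basis element becomes x_1 + 2 = 0, giving x_1 = -2 — point (-2, 2).
Each listed point satisfies every original equation (direct substitution).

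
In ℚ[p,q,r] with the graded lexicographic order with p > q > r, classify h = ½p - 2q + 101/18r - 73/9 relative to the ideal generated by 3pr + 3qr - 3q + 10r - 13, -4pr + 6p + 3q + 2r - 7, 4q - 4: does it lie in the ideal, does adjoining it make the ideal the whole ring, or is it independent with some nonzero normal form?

Adjoining ½p - 2q + 101/18r - 73/9 makes the ideal the whole ring: the system is inconsistent.

First compute the reduced Gröbner basis of I by Buchberger's algorithm.
f_1 = 3pr + 3qr - 3q + 10r - 13, LT = pr.
f_2 = -4pr + 6p + 3q + 2r - 7, LT = pr.
f_3 = 4q - 4, LT = q.

S(f_1,f_2): lcm = pr. S = qr + 3/2p - ¼q + 23/6r - 73/12.
  leading term qr: subtract (¼r)·f_3 from qr + 3/2p - ¼q + 23/6r - 73/12 → 3/2p - ¼q + 29/6r - 73/12
  leading term p: no divisor's leading term divides it; move 3/2p to the remainder.
  leading term q: subtract (-1/16)·f_3 from -¼q + 29/6r - 73/12 → 29/6r - 19/3
  leading term r: no divisor's leading term divides it; move 29/6r to the remainder.
  leading term 1: no divisor's leading term divides it; move -19/3 to the remainder.
  remainder 3/2p + 29/6r - 19/3 ≠ 0; add k_4 = 3/2p + 29/6r - 19/3 to the basis.

S(f_1,f_3): leading monomials are coprime, so the S-polynomial reduces to 0 (Buchberger's first criterion).
S(f_2,f_3): leading monomials are coprime, so the S-polynomial reduces to 0 (Buchberger's first criterion).
S(f_1,k_4): lcm = pr. S = qr - 29/9r² - q + 68/9r - 13/3.
  leading term qr: subtract (¼r)·f_3 from qr - 29/9r² - q + 68/9r - 13/3 → -29/9r² - q + 77/9r - 13/3
  leading term r²: no divisor's leading term divides it; move -29/9r² to the remainder.
  leading term q: subtract (-¼)·f_3 from -q + 77/9r - 13/3 → 77/9r - 16/3
  leading term r: no divisor's leading term divides it; move 77/9r to the remainder.
  leading term 1: no divisor's leading term divides it; move -16/3 to the remainder.
  remainder -29/9r² + 77/9r - 16/3 ≠ 0; add k_5 = -29/9r² + 77/9r - 16/3 to the basis.

S(f_2,k_4): lcm = pr. S = -29/9r² - 3/2p - ¾q + 67/18r + 7/4.
  leading term r²: subtract (1)·k_5 from -29/9r² - 3/2p - ¾q + 67/18r + 7/4 → -3/2p - ¾q - 29/6r + 85/12
  leading term p: subtract (-1)·k_4 from -3/2p - ¾q - 29/6r + 85/12 → -¾q + ¾
  leading term q: subtract (-3/16)·f_3 from -¾q + ¾ → 0
  remainder 0.

S(f_3,k_4): leading monomials are coprime, so the S-polynomial reduces to 0 (Buchberger's first criterion).
S(f_1,k_5): lcm = pr². S = qr² + 77/29pr - qr + 10/3r² - 48/29p - 13/3r.
  leading term qr²: subtract (¼r²)·f_3 from qr² + 77/29pr - qr + 10/3r² - 48/29p - 13/3r → 77/29pr - qr + 13/3r² - 48/29p - 13/3r
  leading term pr: subtract (77/87)·f_1 from 77/29pr - qr + 13/3r² - 48/29p - 13/3r → -106/29qr + 13/3r² - 48/29p + 77/29q - 1147/87r + 1001/87
  leading term qr: subtract (-53/58r)·f_3 from -106/29qr + 13/3r² - 48/29p + 77/29q - 1147/87r + 1001/87 → 13/3r² - 48/29p + 77/29q - 1465/87r + 1001/87
  leading term r²: subtract (-39/29)·k_5 from 13/3r² - 48/29p + 77/29q - 1465/87r + 1001/87 → -48/29p + 77/29q - 16/3r + 13/3
  leading term p: subtract (-32/29)·k_4 from -48/29p + 77/29q - 16/3r + 13/3 → 77/29q - 77/29
  leading term q: subtract (77/116)·f_3 from 77/29q - 77/29 → 0
  remainder 0.

S(f_2,k_5): lcm = pr². S = 67/58pr - ¾qr - ½r² - 48/29p + 7/4r.
  leading term pr: subtract (67/174)·f_1 from 67/58pr - ¾qr - ½r² - 48/29p + 7/4r → -221/116qr - ½r² - 48/29p + 67/58q - 731/348r + 871/174
  leading term qr: subtract (-221/464r)·f_3 from -221/116qr - ½r² - 48/29p + 67/58q - 731/348r + 871/174 → -½r² - 48/29p + 67/58q - 697/174r + 871/174
  leading term r²: subtract (9/58)·k_5 from -½r² - 48/29p + 67/58q - 697/174r + 871/174 → -48/29p + 67/58q - 16/3r + 35/6
  leading term p: subtract (-32/29)·k_4 from -48/29p + 67/58q - 16/3r + 35/6 → 67/58q - 67/58
  leading term q: subtract (67/232)·f_3 from 67/58q - 67/58 → 0
  remainder 0.

S(f_3,k_5): leading monomials are coprime, so the S-polynomial reduces to 0 (Buchberger's first criterion).
S(k_4,k_5): leading monomials are coprime, so the S-polynomial reduces to 0 (Buchberger's first criterion).
Every S-polynomial of the final basis reduces to 0, so we have a Gröbner basis.
Inter-reduce: drop elements whose leading term is divisible by another's, tail-reduce, and make monic.
Reduced Gröbner basis: {r² - 77/29r + 48/29, p + 29/9r - 38/9, q - 1}.
Label its elements g_1 = r² - 77/29r + 48/29, g_2 = p + 29/9r - 38/9, g_3 = q - 1.

Reduce h = ½p - 2q + 101/18r - 73/9 modulo G:
  leading term p: subtract (½)·g_2 from ½p - 2q + 101/18r - 73/9 → -2q + 4r - 6
  leading term q: subtract (-2)·g_3 from -2q + 4r - 6 → 4r - 8
  leading term r: no divisor's leading term divides it; move 4r to the remainder.
  leading term 1: no divisor's leading term divides it; move -8 to the remainder.
  normal form = 4r - 8.
The normal form is nonzero, so h ∉ I. Since h minus its normal form lies in I, I + (h) = I + (n) where n = 4r - 8; decide whether this ideal is the whole ring.
Run Buchberger on G together with n (pairs among the g_i already reduce to 0 since G is a Gröbner basis):
g_1 = r² - 77/29r + 48/29, LT = r².
g_2 = p + 29/9r - 38/9, LT = p.
g_3 = q - 1, LT = q.
n = 4r - 8, LT = r.

S(g_1,g_2): leading monomials are coprime, so the S-polynomial reduces to 0 (Buchberger's first criterion).
S(g_1,g_3): leading monomials are coprime, so the S-polynomial reduces to 0 (Buchberger's first criterion).
S(g_1,n): lcm = r². S = -19/29r + 48/29.
  leading term r: subtract (-19/116)·n from -19/29r + 48/29 → 10/29
  leading term 1: no divisor's leading term divides it; move 10/29 to the remainder.
  remainder 10/29 ≠ 0; add m_5 = 10/29 to the basis.

S(g_2,g_3): leading monomials are coprime, so the S-polynomial reduces to 0 (Buchberger's first criterion).
S(g_2,n): leading monomials are coprime, so the S-polynomial reduces to 0 (Buchberger's first criterion).
S(g_3,n): leading monomials are coprime, so the S-polynomial reduces to 0 (Buchberger's first criterion).
S(g_1,m_5): leading monomials are coprime, so the S-polynomial reduces to 0 (Buchberger's first criterion).
S(g_2,m_5): leading monomials are coprime, so the S-polynomial reduces to 0 (Buchberger's first criterion).
S(g_3,m_5): leading monomials are coprime, so the S-polynomial reduces to 0 (Buchberger's first criterion).
S(n,m_5): leading monomials are coprime, so the S-polynomial reduces to 0 (Buchberger's first criterion).
Every S-polynomial of the final basis reduces to 0, so we have a Gröbner basis.
Inter-reduce: drop elements whose leading term is divisible by another's, tail-reduce, and make monic.
Reduced Gröbner basis: {1}.
The reduced Gröbner basis of I + (h) is {1}: the ideal is the whole ring, so the enlarged system has no common solution — adjoining h is inconsistent.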